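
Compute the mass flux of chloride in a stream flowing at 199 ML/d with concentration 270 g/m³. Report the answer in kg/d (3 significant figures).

53700 kg/d

199 ML/d = 2.303 m³/s.
Mass flux = Q·C = 2.303 m³/s × 270 g/m³ = 621.9 g/s.
= 621.9 g/s × 86.4 = 5.373e+04 kg/d.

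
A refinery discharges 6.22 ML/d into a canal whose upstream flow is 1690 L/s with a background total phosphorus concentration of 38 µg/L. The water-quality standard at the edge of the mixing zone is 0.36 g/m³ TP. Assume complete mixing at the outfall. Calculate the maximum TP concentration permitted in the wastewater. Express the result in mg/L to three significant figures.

6.22 ML/d = 0.07199 m³/s.
1690 L/s = 1.69 m³/s.
38 µg/L = 0.038 mg/L.
Mass balance: 0.36·1.762 = 0.07199·Cₑ + 1.69·0.038.
Cₑ = (0.6343 − 0.06422) / 0.07199 = 7.919 mg/L.

7.92 mg/L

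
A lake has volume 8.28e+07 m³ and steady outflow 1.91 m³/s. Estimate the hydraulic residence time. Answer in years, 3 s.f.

1.37 yr

Q = 1.91 m³/s × 3.156e+07 s/yr = 6.028e+07 m³/yr.
Hydraulic residence time τ = V/Q = 8.28e+07/6.028e+07 = 1.374 yr.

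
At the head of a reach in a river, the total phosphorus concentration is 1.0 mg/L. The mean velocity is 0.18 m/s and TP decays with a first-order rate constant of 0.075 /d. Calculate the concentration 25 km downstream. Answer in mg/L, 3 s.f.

0.886 mg/L

Travel time t = 25 km / 0.18 m/s = 2.5e+04/0.18 = 1.389e+05 s = 1.608 d.
First-order decay: C = 1.0·exp(−0.075·1.608) = 1.0·0.8864 = 0.8864 mg/L.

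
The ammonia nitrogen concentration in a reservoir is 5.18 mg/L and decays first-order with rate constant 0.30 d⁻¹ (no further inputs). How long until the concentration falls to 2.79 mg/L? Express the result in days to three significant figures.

t = ln(C₀/C)/k = ln(5.18/2.79)/0.30 = 0.6188/0.30 = 2.063 d.

2.06 d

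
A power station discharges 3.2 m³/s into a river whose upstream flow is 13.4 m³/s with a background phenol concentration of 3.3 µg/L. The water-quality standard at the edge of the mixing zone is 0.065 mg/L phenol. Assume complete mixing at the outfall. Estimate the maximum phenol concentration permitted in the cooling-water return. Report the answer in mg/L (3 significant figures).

3.3 µg/L = 0.0033 mg/L.
Mass balance: 0.065·16.6 = 3.2·Cₑ + 13.4·0.0033.
Cₑ = (1.079 − 0.04422) / 3.2 = 0.3234 mg/L.

0.323 mg/L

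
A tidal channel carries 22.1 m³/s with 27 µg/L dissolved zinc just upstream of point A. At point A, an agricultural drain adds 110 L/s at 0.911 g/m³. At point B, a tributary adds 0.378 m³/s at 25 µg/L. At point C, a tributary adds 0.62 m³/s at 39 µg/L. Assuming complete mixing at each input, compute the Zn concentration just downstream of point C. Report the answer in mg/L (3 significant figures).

27 µg/L = 0.027 mg/L.
110 L/s = 0.11 m³/s.
After input A: C = (22.1·0.027 + 0.11·0.911) / 22.21 = 0.03138 mg/L.
25 µg/L = 0.025 mg/L.
After input B: C = (22.21·0.03138 + 0.378·0.025) / 22.59 = 0.03127 mg/L.
39 µg/L = 0.039 mg/L.
After input C: C = (22.59·0.03127 + 0.62·0.039) / 23.21 = 0.03148 mg/L.

0.0315 mg/L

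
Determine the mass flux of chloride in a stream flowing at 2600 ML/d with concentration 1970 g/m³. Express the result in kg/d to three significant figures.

5.12e+06 kg/d

2600 ML/d = 30.09 m³/s.
Mass flux = Q·C = 30.09 m³/s × 1970 g/m³ = 5.928e+04 g/s.
= 5.928e+04 g/s × 86.4 = 5.122e+06 kg/d.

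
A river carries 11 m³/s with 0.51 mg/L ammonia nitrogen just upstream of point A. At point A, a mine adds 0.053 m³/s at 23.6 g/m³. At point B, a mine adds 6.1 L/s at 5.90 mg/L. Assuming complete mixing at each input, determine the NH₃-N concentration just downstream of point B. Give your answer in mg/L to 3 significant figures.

0.624 mg/L

After input A: C = (11·0.51 + 0.053·23.6) / 11.05 = 0.6207 mg/L.
6.1 L/s = 0.0061 m³/s.
After input B: C = (11.05·0.6207 + 0.0061·5.9) / 11.06 = 0.6236 mg/L.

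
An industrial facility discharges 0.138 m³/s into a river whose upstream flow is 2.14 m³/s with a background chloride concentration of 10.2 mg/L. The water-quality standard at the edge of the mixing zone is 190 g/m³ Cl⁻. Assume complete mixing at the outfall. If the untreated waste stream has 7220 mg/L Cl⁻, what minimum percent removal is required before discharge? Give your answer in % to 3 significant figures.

Mass balance: 190·2.278 = 0.138·Cₑ + 2.14·10.2.
Cₑ = (432.8 − 21.83) / 0.138 = 2978 mg/L.
Required removal = 1 − 2978/7220 = 58.75 %.

58.8 %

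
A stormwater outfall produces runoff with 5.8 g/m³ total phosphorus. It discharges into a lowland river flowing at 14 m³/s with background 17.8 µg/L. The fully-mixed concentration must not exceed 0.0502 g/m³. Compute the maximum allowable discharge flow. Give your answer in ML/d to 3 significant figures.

6.82 ML/d

17.8 µg/L = 0.0178 mg/L.
Mass balance at complete mixing: C_std·(Q_w + Q_r) = Q_w·C_e + Q_r·C_b.
Rearranging, Q_w = Q_r·(C_std − C_b)/(C_e − C_std) = 14·(0.0502 − 0.0178) / (5.8 − 0.0502) = 0.07889 m³/s.
= 6.816 ML/d.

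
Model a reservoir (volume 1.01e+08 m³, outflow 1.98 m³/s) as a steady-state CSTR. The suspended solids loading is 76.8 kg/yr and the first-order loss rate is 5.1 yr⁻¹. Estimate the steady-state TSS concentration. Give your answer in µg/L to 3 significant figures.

Outflow Q = 1.98 m³/s × 3.156e+07 s/yr = 6.248e+07 m³/yr.
Steady-state CSTR mass balance: W = Q·C + k·V·C, so C = W/(Q + kV).
Q + kV = 6.248e+07 + 5.1·1.01e+08 = 5.776e+08 m³/yr.
C = 76.8/5.776e+08 = 1.33e-07 kg/m³ = 0.000133 mg/L = 0.133 µg/L.

0.133 µg/L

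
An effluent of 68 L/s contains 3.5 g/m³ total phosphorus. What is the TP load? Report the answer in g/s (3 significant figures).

68 L/s = 0.068 m³/s.
Mass flux = Q·C = 0.068 m³/s × 3.5 g/m³ = 0.238 g/s.

0.238 g/s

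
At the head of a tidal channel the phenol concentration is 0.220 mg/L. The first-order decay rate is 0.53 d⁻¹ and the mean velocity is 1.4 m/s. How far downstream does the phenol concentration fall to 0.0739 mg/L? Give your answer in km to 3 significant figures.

From C = C₀·e^(−kt), t = ln(C₀/C)/k = ln(0.220/0.0739)/0.53 = 1.091/0.53 = 2.058 d.
Distance = v·t = 1.4 m/s × 1.778e+05 s = 2.49e+05 m = 249 km.

249 km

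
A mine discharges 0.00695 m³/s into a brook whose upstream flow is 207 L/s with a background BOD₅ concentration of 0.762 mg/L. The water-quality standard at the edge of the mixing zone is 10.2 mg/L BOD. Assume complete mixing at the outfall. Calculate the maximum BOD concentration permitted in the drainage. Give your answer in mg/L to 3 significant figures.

291 mg/L

207 L/s = 0.207 m³/s.
Mass balance: 10.2·0.214 = 0.00695·Cₑ + 0.207·0.762.
Cₑ = (2.182 − 0.1577) / 0.00695 = 291.3 mg/L.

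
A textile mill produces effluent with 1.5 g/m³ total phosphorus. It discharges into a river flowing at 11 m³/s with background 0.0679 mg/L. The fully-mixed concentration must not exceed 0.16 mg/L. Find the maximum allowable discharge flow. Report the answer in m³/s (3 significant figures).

Mass balance at complete mixing: C_std·(Q_w + Q_r) = Q_w·C_e + Q_r·C_b.
Rearranging, Q_w = Q_r·(C_std − C_b)/(C_e − C_std) = 11·(0.16 − 0.0679) / (1.5 − 0.16) = 0.756 m³/s.

0.756 m³/s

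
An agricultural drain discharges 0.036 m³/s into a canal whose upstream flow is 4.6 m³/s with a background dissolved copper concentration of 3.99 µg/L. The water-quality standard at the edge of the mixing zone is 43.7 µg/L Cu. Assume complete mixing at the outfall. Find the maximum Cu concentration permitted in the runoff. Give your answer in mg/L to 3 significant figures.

5.12 mg/L

3.99 µg/L = 0.00399 mg/L.
43.7 µg/L = 0.0437 mg/L.
Mass balance: 0.0437·4.636 = 0.036·Cₑ + 4.6·0.00399.
Cₑ = (0.2026 − 0.01835) / 0.036 = 5.118 mg/L.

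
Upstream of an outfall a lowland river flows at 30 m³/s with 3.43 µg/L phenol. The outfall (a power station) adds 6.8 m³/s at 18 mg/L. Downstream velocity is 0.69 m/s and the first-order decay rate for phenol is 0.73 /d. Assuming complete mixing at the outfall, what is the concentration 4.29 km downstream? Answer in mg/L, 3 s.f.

3.43 µg/L = 0.00343 mg/L.
After complete mixing, C₀ = (6.8·18 + 30·0.00343) / 36.8 = 3.329 mg/L.
Travel time t = 4290 m / 0.69 m/s = 6217 s = 0.07196 d.
C = 3.329·exp(−0.73·0.07196) = 3.329·0.9488 = 3.159 mg/L.

3.16 mg/L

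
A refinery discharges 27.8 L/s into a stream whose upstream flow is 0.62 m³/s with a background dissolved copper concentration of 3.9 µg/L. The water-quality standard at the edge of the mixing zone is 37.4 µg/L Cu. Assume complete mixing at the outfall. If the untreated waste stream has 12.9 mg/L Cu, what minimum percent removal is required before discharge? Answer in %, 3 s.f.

27.8 L/s = 0.0278 m³/s.
3.9 µg/L = 0.0039 mg/L.
37.4 µg/L = 0.0374 mg/L.
Mass balance: 0.0374·0.6478 = 0.0278·Cₑ + 0.62·0.0039.
Cₑ = (0.02423 − 0.002418) / 0.0278 = 0.7845 mg/L.
Required removal = 1 − 0.7845/12.9 = 93.92 %.

93.9 %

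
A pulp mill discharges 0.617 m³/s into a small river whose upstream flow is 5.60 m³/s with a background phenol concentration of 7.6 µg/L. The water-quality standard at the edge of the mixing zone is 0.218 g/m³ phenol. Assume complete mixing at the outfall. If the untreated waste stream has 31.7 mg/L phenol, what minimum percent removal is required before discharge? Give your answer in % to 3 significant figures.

93.3 %

7.6 µg/L = 0.0076 mg/L.
Mass balance: 0.218·6.217 = 0.617·Cₑ + 5.6·0.0076.
Cₑ = (1.355 − 0.04256) / 0.617 = 2.128 mg/L.
Required removal = 1 − 2.128/31.7 = 93.29 %.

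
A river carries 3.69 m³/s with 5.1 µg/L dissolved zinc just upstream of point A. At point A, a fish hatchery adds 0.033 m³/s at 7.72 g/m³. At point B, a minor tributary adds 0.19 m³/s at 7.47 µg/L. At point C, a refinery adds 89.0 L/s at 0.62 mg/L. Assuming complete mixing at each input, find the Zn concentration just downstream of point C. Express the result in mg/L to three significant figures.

5.1 µg/L = 0.0051 mg/L.
After input A: C = (3.69·0.0051 + 0.033·7.72) / 3.723 = 0.07348 mg/L.
7.47 µg/L = 0.00747 mg/L.
After input B: C = (3.723·0.07348 + 0.19·0.00747) / 3.913 = 0.07028 mg/L.
89.0 L/s = 0.089 m³/s.
After input C: C = (3.913·0.07028 + 0.089·0.62) / 4.002 = 0.0825 mg/L.

0.0825 mg/L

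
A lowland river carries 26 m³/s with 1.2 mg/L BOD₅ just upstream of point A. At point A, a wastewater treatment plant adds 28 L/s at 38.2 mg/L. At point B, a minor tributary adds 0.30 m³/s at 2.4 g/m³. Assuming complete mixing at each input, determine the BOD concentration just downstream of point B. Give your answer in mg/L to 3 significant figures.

28 L/s = 0.028 m³/s.
After input A: C = (26·1.2 + 0.028·38.2) / 26.03 = 1.24 mg/L.
After input B: C = (26.03·1.24 + 0.3·2.4) / 26.33 = 1.253 mg/L.

1.25 mg/L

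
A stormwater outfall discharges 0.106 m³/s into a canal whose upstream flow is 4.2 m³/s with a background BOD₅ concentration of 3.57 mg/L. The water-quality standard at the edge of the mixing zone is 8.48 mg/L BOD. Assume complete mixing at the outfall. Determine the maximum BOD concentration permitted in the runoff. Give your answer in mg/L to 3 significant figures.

203 mg/L

Mass balance: 8.48·4.306 = 0.106·Cₑ + 4.2·3.57.
Cₑ = (36.51 − 14.99) / 0.106 = 203 mg/L.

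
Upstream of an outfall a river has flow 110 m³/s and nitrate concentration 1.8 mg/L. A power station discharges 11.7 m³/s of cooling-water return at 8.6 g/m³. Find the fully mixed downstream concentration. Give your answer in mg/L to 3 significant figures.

2.45 mg/L

Flow-weighted mixing gives C = (11.7·8.6 + 110·1.8) / (11.7 + 110) = 298.6/121.7 = 2.454 mg/L.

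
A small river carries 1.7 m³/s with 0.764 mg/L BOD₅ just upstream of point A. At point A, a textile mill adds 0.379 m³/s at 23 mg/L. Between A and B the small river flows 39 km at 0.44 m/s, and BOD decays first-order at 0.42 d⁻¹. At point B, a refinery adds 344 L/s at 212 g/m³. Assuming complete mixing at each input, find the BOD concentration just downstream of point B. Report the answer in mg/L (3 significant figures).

32.8 mg/L

After input A: C = (1.7·0.764 + 0.379·23) / 2.079 = 4.818 mg/L.
Over the 39 km reach to input B (t = 8.864e+04 s = 1.026 d), decay gives C = 4.818·exp(−0.42·1.026) = 3.131 mg/L.
344 L/s = 0.344 m³/s.
After input B: C = (2.079·3.131 + 0.344·212) / 2.423 = 32.78 mg/L.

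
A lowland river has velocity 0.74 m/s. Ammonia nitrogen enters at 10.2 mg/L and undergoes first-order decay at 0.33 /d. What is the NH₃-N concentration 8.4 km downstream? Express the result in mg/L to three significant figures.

9.77 mg/L

Travel time t = 8.4 km / 0.74 m/s = 8400/0.74 = 1.135e+04 s = 0.1314 d.
First-order decay: C = 10.2·exp(−0.33·0.1314) = 10.2·0.9576 = 9.767 mg/L.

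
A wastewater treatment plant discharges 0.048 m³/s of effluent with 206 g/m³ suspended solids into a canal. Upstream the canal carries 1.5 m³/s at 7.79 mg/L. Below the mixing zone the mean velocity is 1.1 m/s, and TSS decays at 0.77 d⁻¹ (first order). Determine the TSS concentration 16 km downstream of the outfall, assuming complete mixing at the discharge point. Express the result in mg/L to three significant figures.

12.2 mg/L

After complete mixing, C₀ = (0.048·206 + 1.5·7.79) / 1.548 = 13.94 mg/L.
Travel time t = 1.6e+04 m / 1.1 m/s = 1.455e+04 s = 0.1684 d.
C = 13.94·exp(−0.77·0.1684) = 13.94·0.8784 = 12.24 mg/L.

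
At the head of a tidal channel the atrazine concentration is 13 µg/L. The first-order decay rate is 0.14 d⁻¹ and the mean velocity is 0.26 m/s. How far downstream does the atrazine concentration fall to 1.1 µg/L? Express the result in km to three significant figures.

From C = C₀·e^(−kt), t = ln(C₀/C)/k = ln(13/1.1)/0.14 = 2.47/0.14 = 17.64 d.
Distance = v·t = 0.26 m/s × 1.524e+06 s = 3.963e+05 m = 396.3 km.

396 km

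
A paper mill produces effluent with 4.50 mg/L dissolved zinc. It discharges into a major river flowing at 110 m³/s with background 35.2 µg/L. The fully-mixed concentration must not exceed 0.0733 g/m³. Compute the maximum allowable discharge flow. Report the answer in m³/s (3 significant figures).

35.2 µg/L = 0.0352 mg/L.
Mass balance at complete mixing: C_std·(Q_w + Q_r) = Q_w·C_e + Q_r·C_b.
Rearranging, Q_w = Q_r·(C_std − C_b)/(C_e − C_std) = 110·(0.0733 − 0.0352) / (4.5 − 0.0733) = 0.9468 m³/s.

0.947 m³/s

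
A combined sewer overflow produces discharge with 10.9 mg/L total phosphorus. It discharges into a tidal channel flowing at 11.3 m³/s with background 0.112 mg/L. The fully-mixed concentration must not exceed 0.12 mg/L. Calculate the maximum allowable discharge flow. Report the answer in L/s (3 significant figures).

Mass balance at complete mixing: C_std·(Q_w + Q_r) = Q_w·C_e + Q_r·C_b.
Rearranging, Q_w = Q_r·(C_std − C_b)/(C_e − C_std) = 11.3·(0.12 − 0.112) / (10.9 − 0.12) = 0.008386 m³/s.
= 8.386 L/s.

8.39 L/s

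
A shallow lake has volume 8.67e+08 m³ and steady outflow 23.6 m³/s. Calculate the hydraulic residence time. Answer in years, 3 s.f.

1.16 yr

Q = 23.6 m³/s × 3.156e+07 s/yr = 7.448e+08 m³/yr.
Hydraulic residence time τ = V/Q = 8.67e+08/7.448e+08 = 1.164 yr.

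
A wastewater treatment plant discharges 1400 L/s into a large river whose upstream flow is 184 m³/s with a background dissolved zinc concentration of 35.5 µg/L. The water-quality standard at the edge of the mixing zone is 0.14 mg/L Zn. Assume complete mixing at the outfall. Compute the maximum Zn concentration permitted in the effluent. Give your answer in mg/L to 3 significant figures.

13.9 mg/L

1400 L/s = 1.4 m³/s.
35.5 µg/L = 0.0355 mg/L.
Mass balance: 0.14·185.4 = 1.4·Cₑ + 184·0.0355.
Cₑ = (25.96 − 6.532) / 1.4 = 13.87 mg/L.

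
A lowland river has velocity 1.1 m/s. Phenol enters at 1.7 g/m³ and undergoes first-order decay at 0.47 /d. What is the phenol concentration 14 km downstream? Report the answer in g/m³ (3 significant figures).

1.59 g/m³

Travel time t = 14 km / 1.1 m/s = 1.4e+04/1.1 = 1.273e+04 s = 0.1473 d.
First-order decay: C = 1.7·exp(−0.47·0.1473) = 1.7·0.9331 = 1.586 g/m³.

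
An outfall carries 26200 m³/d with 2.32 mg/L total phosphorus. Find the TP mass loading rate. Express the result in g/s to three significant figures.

0.704 g/s

26200 m³/d = 0.3032 m³/s.
Mass flux = Q·C = 0.3032 m³/s × 2.32 g/m³ = 0.7035 g/s.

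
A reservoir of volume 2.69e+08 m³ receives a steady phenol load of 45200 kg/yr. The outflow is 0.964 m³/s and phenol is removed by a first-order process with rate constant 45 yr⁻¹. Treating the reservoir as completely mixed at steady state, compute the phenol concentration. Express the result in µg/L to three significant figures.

3.72 µg/L

Outflow Q = 0.964 m³/s × 3.156e+07 s/yr = 3.042e+07 m³/yr.
Steady-state CSTR mass balance: W = Q·C + k·V·C, so C = W/(Q + kV).
Q + kV = 3.042e+07 + 45·2.69e+08 = 1.214e+10 m³/yr.
C = 45200/1.214e+10 = 3.725e-06 kg/m³ = 0.003725 mg/L = 3.725 µg/L.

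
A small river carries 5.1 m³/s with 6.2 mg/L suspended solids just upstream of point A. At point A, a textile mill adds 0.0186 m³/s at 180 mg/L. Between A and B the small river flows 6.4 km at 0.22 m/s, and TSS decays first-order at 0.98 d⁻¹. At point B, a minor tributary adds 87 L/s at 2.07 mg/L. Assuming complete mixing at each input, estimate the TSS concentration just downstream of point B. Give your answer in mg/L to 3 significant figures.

After input A: C = (5.1·6.2 + 0.0186·180) / 5.119 = 6.832 mg/L.
Over the 6.4 km reach to input B (t = 2.909e+04 s = 0.3367 d), decay gives C = 6.832·exp(−0.98·0.3367) = 4.912 mg/L.
87 L/s = 0.087 m³/s.
After input B: C = (5.119·4.912 + 0.087·2.07) / 5.206 = 4.864 mg/L.

4.86 mg/L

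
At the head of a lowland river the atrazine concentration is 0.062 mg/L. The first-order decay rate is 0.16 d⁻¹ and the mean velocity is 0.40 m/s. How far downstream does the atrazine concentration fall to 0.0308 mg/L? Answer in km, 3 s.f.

From C = C₀·e^(−kt), t = ln(C₀/C)/k = ln(0.062/0.0308)/0.16 = 0.6996/0.16 = 4.373 d.
Distance = v·t = 0.40 m/s × 3.778e+05 s = 1.511e+05 m = 151.1 km.

151 km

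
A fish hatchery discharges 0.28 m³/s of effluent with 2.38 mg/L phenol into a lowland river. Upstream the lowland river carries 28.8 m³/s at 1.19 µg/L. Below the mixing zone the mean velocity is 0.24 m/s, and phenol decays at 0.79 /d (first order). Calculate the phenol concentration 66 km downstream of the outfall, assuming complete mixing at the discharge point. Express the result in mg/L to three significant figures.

1.19 µg/L = 0.00119 mg/L.
After complete mixing, C₀ = (0.28·2.38 + 28.8·0.00119) / 29.08 = 0.02409 mg/L.
Travel time t = 6.6e+04 m / 0.24 m/s = 2.75e+05 s = 3.183 d.
C = 0.02409·exp(−0.79·3.183) = 0.02409·0.08091 = 0.001949 mg/L.

0.00195 mg/L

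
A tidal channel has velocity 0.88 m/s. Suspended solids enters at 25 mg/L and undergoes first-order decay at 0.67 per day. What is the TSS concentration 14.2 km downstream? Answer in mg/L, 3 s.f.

Travel time t = 14.2 km / 0.88 m/s = 1.42e+04/0.88 = 1.614e+04 s = 0.1868 d.
First-order decay: C = 25·exp(−0.67·0.1868) = 25·0.8824 = 22.06 mg/L.

22.1 mg/L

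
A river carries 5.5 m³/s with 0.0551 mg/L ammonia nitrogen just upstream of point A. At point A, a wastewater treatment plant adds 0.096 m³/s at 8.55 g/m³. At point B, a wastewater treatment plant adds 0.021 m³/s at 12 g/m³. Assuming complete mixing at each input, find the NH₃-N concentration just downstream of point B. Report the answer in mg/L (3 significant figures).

After input A: C = (5.5·0.0551 + 0.096·8.55) / 5.596 = 0.2008 mg/L.
After input B: C = (5.596·0.2008 + 0.021·12) / 5.617 = 0.2449 mg/L.

0.245 mg/L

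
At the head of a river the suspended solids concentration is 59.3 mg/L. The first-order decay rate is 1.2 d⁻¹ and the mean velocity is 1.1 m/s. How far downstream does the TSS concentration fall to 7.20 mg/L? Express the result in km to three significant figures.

From C = C₀·e^(−kt), t = ln(C₀/C)/k = ln(59.3/7.20)/1.2 = 2.109/1.2 = 1.757 d.
Distance = v·t = 1.1 m/s × 1.518e+05 s = 1.67e+05 m = 167 km.

167 km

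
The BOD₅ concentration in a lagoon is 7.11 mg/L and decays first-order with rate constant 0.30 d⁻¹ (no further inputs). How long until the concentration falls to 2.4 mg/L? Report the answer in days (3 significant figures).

3.62 d

t = ln(C₀/C)/k = ln(7.11/2.4)/0.30 = 1.086/0.30 = 3.62 d.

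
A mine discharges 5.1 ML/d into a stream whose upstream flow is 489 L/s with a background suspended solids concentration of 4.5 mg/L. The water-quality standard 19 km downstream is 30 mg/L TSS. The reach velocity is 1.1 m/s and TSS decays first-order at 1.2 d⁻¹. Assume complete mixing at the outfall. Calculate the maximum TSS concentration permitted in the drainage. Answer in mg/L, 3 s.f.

5.1 ML/d = 0.05903 m³/s.
489 L/s = 0.489 m³/s.
Travel time to the compliance point: t = 1.9e+04/1.1 = 1.727e+04 s = 0.1999 d; decay factor exp(−1.2·0.1999) = 0.7867.
So the concentration just after mixing may be at most 30/0.7867 = 38.13 mg/L.
Mass balance: 38.13·0.548 = 0.05903·Cₑ + 0.489·4.5.
Cₑ = (20.9 − 2.2) / 0.05903 = 316.8 mg/L.

317 mg/L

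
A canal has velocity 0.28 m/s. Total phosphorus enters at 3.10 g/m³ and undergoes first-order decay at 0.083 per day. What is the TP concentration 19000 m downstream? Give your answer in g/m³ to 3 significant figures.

Travel time t = 19000 m / 0.28 m/s = 1.9e+04/0.28 = 6.786e+04 s = 0.7854 d.
First-order decay: C = 3.10·exp(−0.083·0.7854) = 3.10·0.9369 = 2.904 g/m³.

2.90 g/m³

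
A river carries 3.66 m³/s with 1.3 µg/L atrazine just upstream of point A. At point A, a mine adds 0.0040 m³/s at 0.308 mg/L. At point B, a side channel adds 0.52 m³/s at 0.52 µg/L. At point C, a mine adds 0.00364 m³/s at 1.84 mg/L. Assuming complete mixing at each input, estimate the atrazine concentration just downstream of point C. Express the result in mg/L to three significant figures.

1.3 µg/L = 0.0013 mg/L.
After input A: C = (3.66·0.0013 + 0.004·0.308) / 3.664 = 0.001635 mg/L.
0.52 µg/L = 0.00052 mg/L.
After input B: C = (3.664·0.001635 + 0.52·0.00052) / 4.184 = 0.001496 mg/L.
After input C: C = (4.184·0.001496 + 0.00364·1.84) / 4.188 = 0.003094 mg/L.

0.00309 mg/L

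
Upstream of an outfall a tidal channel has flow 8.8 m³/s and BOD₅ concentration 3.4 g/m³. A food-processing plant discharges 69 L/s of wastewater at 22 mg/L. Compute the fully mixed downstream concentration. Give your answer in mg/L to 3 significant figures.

69 L/s = 0.069 m³/s.
By mass balance at complete mixing, C = (0.069·22 + 8.8·3.4) / (0.069 + 8.8) = 31.44/8.869 = 3.545 mg/L.

3.54 mg/L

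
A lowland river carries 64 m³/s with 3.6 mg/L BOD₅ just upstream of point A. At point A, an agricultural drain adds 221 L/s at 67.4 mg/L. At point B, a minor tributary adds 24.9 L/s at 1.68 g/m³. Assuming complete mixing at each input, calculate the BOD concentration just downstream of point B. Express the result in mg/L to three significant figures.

3.82 mg/L

221 L/s = 0.221 m³/s.
After input A: C = (64·3.6 + 0.221·67.4) / 64.22 = 3.82 mg/L.
24.9 L/s = 0.0249 m³/s.
After input B: C = (64.22·3.82 + 0.0249·1.68) / 64.25 = 3.819 mg/L.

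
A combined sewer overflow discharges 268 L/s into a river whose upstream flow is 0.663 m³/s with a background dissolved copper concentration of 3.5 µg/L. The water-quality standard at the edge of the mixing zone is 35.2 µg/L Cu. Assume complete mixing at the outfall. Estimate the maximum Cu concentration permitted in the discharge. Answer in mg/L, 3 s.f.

268 L/s = 0.268 m³/s.
3.5 µg/L = 0.0035 mg/L.
35.2 µg/L = 0.0352 mg/L.
Mass balance: 0.0352·0.931 = 0.268·Cₑ + 0.663·0.0035.
Cₑ = (0.03277 − 0.002321) / 0.268 = 0.1136 mg/L.

0.114 mg/L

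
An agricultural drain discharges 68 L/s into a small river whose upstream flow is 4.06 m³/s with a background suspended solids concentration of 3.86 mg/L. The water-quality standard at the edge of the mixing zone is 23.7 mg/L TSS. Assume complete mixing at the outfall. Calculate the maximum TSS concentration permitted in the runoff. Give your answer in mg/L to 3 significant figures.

1210 mg/L

68 L/s = 0.068 m³/s.
Mass balance: 23.7·4.128 = 0.068·Cₑ + 4.06·3.86.
Cₑ = (97.83 − 15.67) / 0.068 = 1208 mg/L.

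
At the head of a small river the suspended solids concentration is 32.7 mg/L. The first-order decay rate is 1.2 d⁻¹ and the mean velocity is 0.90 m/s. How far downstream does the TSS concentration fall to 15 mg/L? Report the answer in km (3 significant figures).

50.5 km

From C = C₀·e^(−kt), t = ln(C₀/C)/k = ln(32.7/15)/1.2 = 0.7793/1.2 = 0.6494 d.
Distance = v·t = 0.90 m/s × 5.611e+04 s = 5.05e+04 m = 50.5 km.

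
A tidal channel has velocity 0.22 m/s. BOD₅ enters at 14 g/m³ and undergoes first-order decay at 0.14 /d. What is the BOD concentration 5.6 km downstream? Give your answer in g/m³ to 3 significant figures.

13.4 g/m³

Travel time t = 5.6 km / 0.22 m/s = 5600/0.22 = 2.545e+04 s = 0.2946 d.
First-order decay: C = 14·exp(−0.14·0.2946) = 14·0.9596 = 13.43 g/m³.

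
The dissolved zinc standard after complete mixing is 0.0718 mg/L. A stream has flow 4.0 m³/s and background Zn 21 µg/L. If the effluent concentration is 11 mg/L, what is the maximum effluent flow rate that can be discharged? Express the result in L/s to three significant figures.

21 µg/L = 0.021 mg/L.
Mass balance at complete mixing: C_std·(Q_w + Q_r) = Q_w·C_e + Q_r·C_b.
Rearranging, Q_w = Q_r·(C_std − C_b)/(C_e − C_std) = 4.0·(0.0718 − 0.021) / (11 − 0.0718) = 0.01859 m³/s.
= 18.59 L/s.

18.6 L/s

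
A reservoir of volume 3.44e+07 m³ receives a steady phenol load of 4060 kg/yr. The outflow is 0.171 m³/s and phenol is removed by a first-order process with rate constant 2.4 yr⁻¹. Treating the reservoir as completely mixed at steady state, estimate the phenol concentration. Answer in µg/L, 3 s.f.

46.2 µg/L

Outflow Q = 0.171 m³/s × 3.156e+07 s/yr = 5.396e+06 m³/yr.
Steady-state CSTR mass balance: W = Q·C + k·V·C, so C = W/(Q + kV).
Q + kV = 5.396e+06 + 2.4·3.44e+07 = 8.796e+07 m³/yr.
C = 4060/8.796e+07 = 4.616e-05 kg/m³ = 0.04616 mg/L = 46.16 µg/L.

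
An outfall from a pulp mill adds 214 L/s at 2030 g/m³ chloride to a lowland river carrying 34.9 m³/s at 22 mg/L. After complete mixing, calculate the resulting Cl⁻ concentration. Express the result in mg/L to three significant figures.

214 L/s = 0.214 m³/s.
Conservation of mass across the mixing zone: C = (0.214·2030 + 34.9·22) / (0.214 + 34.9) = 1202/35.11 = 34.24 mg/L.

34.2 mg/L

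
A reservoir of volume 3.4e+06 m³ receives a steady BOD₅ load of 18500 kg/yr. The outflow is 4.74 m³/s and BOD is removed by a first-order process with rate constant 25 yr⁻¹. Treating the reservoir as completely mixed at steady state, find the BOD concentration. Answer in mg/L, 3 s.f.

Outflow Q = 4.74 m³/s × 3.156e+07 s/yr = 1.496e+08 m³/yr.
Steady-state CSTR mass balance: W = Q·C + k·V·C, so C = W/(Q + kV).
Q + kV = 1.496e+08 + 25·3.4e+06 = 2.346e+08 m³/yr.
C = 18500/2.346e+08 = 7.886e-05 kg/m³ = 0.07886 mg/L.

0.0789 mg/L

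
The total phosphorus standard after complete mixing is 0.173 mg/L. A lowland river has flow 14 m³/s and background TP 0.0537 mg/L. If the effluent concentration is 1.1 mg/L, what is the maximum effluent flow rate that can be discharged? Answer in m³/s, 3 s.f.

1.80 m³/s

Mass balance at complete mixing: C_std·(Q_w + Q_r) = Q_w·C_e + Q_r·C_b.
Rearranging, Q_w = Q_r·(C_std − C_b)/(C_e − C_std) = 14·(0.173 − 0.0537) / (1.1 − 0.173) = 1.802 m³/s.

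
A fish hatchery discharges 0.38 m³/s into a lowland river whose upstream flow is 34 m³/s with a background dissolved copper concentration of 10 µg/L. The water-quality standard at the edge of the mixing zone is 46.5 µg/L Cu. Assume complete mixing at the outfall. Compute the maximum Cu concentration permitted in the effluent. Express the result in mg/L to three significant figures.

10 µg/L = 0.01 mg/L.
46.5 µg/L = 0.0465 mg/L.
Mass balance: 0.0465·34.38 = 0.38·Cₑ + 34·0.01.
Cₑ = (1.599 − 0.34) / 0.38 = 3.312 mg/L.

3.31 mg/L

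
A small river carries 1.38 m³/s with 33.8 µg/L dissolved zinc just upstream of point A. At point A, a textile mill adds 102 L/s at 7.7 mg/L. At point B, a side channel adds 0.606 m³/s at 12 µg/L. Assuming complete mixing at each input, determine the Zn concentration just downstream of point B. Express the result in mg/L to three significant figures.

33.8 µg/L = 0.0338 mg/L.
102 L/s = 0.102 m³/s.
After input A: C = (1.38·0.0338 + 0.102·7.7) / 1.482 = 0.5614 mg/L.
12 µg/L = 0.012 mg/L.
After input B: C = (1.482·0.5614 + 0.606·0.012) / 2.088 = 0.402 mg/L.

0.402 mg/L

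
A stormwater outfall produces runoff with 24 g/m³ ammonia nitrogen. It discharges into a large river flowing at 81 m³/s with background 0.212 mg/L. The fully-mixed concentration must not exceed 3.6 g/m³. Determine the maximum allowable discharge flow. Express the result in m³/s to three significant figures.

13.5 m³/s

Mass balance at complete mixing: C_std·(Q_w + Q_r) = Q_w·C_e + Q_r·C_b.
Rearranging, Q_w = Q_r·(C_std − C_b)/(C_e − C_std) = 81·(3.6 − 0.212) / (24 − 3.6) = 13.45 m³/s.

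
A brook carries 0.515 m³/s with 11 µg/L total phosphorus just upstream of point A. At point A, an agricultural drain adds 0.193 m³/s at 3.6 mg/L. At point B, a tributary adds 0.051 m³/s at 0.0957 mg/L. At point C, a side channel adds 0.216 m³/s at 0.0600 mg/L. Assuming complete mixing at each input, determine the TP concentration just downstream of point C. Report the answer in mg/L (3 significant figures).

0.737 mg/L

11 µg/L = 0.011 mg/L.
After input A: C = (0.515·0.011 + 0.193·3.6) / 0.708 = 0.9894 mg/L.
After input B: C = (0.708·0.9894 + 0.051·0.0957) / 0.759 = 0.9293 mg/L.
After input C: C = (0.759·0.9293 + 0.216·0.06) / 0.975 = 0.7367 mg/L.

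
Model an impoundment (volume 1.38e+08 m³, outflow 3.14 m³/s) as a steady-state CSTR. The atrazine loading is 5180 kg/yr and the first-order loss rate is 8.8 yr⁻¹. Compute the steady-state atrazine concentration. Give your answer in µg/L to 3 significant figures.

Outflow Q = 3.14 m³/s × 3.156e+07 s/yr = 9.909e+07 m³/yr.
Steady-state CSTR mass balance: W = Q·C + k·V·C, so C = W/(Q + kV).
Q + kV = 9.909e+07 + 8.8·1.38e+08 = 1.313e+09 m³/yr.
C = 5180/1.313e+09 = 3.944e-06 kg/m³ = 0.003944 mg/L = 3.944 µg/L.

3.94 µg/L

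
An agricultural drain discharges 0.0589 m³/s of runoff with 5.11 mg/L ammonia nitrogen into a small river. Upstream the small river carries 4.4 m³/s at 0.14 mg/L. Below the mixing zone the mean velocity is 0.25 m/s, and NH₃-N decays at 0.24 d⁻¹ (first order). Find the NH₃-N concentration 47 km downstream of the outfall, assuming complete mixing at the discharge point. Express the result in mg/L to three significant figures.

0.122 mg/L

After complete mixing, C₀ = (0.0589·5.11 + 4.4·0.14) / 4.459 = 0.2057 mg/L.
Travel time t = 4.7e+04 m / 0.25 m/s = 1.88e+05 s = 2.176 d.
C = 0.2057·exp(−0.24·2.176) = 0.2057·0.5932 = 0.122 mg/L.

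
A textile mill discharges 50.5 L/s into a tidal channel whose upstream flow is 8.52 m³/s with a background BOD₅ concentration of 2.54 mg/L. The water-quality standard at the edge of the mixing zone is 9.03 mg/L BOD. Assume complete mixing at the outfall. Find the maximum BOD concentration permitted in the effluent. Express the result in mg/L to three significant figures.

1100 mg/L

50.5 L/s = 0.0505 m³/s.
Mass balance: 9.03·8.57 = 0.0505·Cₑ + 8.52·2.54.
Cₑ = (77.39 − 21.64) / 0.0505 = 1104 mg/L.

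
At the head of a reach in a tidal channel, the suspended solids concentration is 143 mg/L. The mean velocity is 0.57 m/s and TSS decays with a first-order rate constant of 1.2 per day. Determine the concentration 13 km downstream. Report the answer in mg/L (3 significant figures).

Travel time t = 13 km / 0.57 m/s = 1.3e+04/0.57 = 2.281e+04 s = 0.264 d.
First-order decay: C = 143·exp(−1.2·0.264) = 143·0.7285 = 104.2 mg/L.

104 mg/L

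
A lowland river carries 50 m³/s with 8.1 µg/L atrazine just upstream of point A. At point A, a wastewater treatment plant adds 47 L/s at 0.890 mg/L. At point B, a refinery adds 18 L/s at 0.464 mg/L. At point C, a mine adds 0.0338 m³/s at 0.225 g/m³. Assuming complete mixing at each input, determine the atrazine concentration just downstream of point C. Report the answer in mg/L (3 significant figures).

8.1 µg/L = 0.0081 mg/L.
47 L/s = 0.047 m³/s.
After input A: C = (50·0.0081 + 0.047·0.89) / 50.05 = 0.008928 mg/L.
18 L/s = 0.018 m³/s.
After input B: C = (50.05·0.008928 + 0.018·0.464) / 50.06 = 0.009092 mg/L.
After input C: C = (50.06·0.009092 + 0.0338·0.225) / 50.1 = 0.009237 mg/L.

0.00924 mg/L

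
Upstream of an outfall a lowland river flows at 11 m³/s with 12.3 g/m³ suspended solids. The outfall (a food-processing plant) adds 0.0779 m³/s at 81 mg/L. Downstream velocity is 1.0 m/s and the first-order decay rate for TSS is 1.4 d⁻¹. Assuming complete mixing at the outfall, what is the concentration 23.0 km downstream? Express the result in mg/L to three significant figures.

After complete mixing, C₀ = (0.0779·81 + 11·12.3) / 11.08 = 12.78 mg/L.
Travel time t = 2.3e+04 m / 1.0 m/s = 2.3e+04 s = 0.2662 d.
C = 12.78·exp(−1.4·0.2662) = 12.78·0.6889 = 8.806 mg/L.

8.81 mg/L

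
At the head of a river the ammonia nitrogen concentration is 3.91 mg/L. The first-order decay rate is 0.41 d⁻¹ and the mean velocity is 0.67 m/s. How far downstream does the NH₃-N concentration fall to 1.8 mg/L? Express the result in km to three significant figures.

110 km

From C = C₀·e^(−kt), t = ln(C₀/C)/k = ln(3.91/1.8)/0.41 = 0.7758/0.41 = 1.892 d.
Distance = v·t = 0.67 m/s × 1.635e+05 s = 1.095e+05 m = 109.5 km.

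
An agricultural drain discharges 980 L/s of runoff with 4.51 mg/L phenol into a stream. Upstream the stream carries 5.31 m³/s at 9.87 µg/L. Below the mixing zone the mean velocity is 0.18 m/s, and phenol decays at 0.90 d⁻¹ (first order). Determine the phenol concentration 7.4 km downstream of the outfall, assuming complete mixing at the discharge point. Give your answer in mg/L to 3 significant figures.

980 L/s = 0.98 m³/s.
9.87 µg/L = 0.00987 mg/L.
After complete mixing, C₀ = (0.98·4.51 + 5.31·0.00987) / 6.29 = 0.711 mg/L.
Travel time t = 7400 m / 0.18 m/s = 4.111e+04 s = 0.4758 d.
C = 0.711·exp(−0.90·0.4758) = 0.711·0.6517 = 0.4633 mg/L.

0.463 mg/L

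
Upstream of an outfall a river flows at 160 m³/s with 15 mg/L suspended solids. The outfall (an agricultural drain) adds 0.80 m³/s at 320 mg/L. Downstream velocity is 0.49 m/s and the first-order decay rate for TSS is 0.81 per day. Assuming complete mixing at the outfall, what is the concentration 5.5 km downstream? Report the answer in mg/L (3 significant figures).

14.9 mg/L

After complete mixing, C₀ = (0.8·320 + 160·15) / 160.8 = 16.52 mg/L.
Travel time t = 5500 m / 0.49 m/s = 1.122e+04 s = 0.1299 d.
C = 16.52·exp(−0.81·0.1299) = 16.52·0.9001 = 14.87 mg/L.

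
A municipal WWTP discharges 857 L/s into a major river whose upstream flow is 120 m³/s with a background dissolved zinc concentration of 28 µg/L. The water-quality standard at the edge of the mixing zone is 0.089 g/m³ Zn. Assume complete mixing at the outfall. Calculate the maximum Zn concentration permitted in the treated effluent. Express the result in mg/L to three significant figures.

8.63 mg/L

857 L/s = 0.857 m³/s.
28 µg/L = 0.028 mg/L.
Mass balance: 0.089·120.9 = 0.857·Cₑ + 120·0.028.
Cₑ = (10.76 − 3.36) / 0.857 = 8.63 mg/L.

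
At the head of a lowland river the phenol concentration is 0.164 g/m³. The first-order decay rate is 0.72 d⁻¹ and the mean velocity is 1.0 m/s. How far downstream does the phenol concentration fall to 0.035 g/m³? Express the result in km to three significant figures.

185 km

From C = C₀·e^(−kt), t = ln(C₀/C)/k = ln(0.164/0.035)/0.72 = 1.545/0.72 = 2.145 d.
Distance = v·t = 1.0 m/s × 1.853e+05 s = 1.853e+05 m = 185.3 km.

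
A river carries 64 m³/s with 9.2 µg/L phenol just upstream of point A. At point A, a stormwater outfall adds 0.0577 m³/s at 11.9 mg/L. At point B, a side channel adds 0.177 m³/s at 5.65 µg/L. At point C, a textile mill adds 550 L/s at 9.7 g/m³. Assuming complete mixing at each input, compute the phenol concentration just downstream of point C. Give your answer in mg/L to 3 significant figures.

9.2 µg/L = 0.0092 mg/L.
After input A: C = (64·0.0092 + 0.0577·11.9) / 64.06 = 0.01991 mg/L.
5.65 µg/L = 0.00565 mg/L.
After input B: C = (64.06·0.01991 + 0.177·0.00565) / 64.23 = 0.01987 mg/L.
550 L/s = 0.55 m³/s.
After input C: C = (64.23·0.01987 + 0.55·9.7) / 64.78 = 0.1021 mg/L.

0.102 mg/L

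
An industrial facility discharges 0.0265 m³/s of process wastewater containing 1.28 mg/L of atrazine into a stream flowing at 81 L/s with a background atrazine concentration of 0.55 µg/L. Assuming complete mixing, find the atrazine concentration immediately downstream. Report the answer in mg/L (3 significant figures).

81 L/s = 0.081 m³/s.
0.55 µg/L = 0.00055 mg/L.
Flow-weighted mixing gives C = (0.0265·1.28 + 0.081·0.00055) / (0.0265 + 0.081) = 0.03396/0.1075 = 0.3159 mg/L.

0.316 mg/L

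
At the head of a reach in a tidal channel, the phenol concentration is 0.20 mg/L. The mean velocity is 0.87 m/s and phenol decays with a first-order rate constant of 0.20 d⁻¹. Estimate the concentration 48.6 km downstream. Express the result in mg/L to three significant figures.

0.176 mg/L

Travel time t = 48.6 km / 0.87 m/s = 4.86e+04/0.87 = 5.586e+04 s = 0.6466 d.
First-order decay: C = 0.20·exp(−0.20·0.6466) = 0.20·0.8787 = 0.1757 mg/L.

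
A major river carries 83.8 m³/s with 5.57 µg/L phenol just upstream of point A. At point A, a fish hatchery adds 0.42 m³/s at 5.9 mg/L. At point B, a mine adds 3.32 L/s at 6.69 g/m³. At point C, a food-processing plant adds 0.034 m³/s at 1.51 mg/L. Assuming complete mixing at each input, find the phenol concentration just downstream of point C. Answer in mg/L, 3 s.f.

0.0358 mg/L

5.57 µg/L = 0.00557 mg/L.
After input A: C = (83.8·0.00557 + 0.42·5.9) / 84.22 = 0.03497 mg/L.
3.32 L/s = 0.00332 m³/s.
After input B: C = (84.22·0.03497 + 0.00332·6.69) / 84.22 = 0.03523 mg/L.
After input C: C = (84.22·0.03523 + 0.034·1.51) / 84.26 = 0.03582 mg/L.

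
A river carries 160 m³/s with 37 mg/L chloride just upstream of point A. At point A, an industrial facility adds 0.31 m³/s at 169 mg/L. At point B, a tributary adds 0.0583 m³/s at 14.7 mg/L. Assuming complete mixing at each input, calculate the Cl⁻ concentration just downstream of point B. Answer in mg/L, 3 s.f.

After input A: C = (160·37 + 0.31·169) / 160.3 = 37.26 mg/L.
After input B: C = (160.3·37.26 + 0.0583·14.7) / 160.4 = 37.25 mg/L.

37.2 mg/L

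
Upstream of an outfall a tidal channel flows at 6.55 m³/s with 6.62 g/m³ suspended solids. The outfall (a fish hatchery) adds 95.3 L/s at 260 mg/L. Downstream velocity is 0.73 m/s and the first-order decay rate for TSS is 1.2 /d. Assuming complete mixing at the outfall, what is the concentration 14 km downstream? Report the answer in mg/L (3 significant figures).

7.86 mg/L

95.3 L/s = 0.0953 m³/s.
After complete mixing, C₀ = (0.0953·260 + 6.55·6.62) / 6.645 = 10.25 mg/L.
Travel time t = 1.4e+04 m / 0.73 m/s = 1.918e+04 s = 0.222 d.
C = 10.25·exp(−1.2·0.222) = 10.25·0.7662 = 7.856 mg/L.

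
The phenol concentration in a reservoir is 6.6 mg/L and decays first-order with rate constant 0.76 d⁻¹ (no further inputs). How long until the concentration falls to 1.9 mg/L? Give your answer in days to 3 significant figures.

1.64 d

t = ln(C₀/C)/k = ln(6.6/1.9)/0.76 = 1.245/0.76 = 1.638 d.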